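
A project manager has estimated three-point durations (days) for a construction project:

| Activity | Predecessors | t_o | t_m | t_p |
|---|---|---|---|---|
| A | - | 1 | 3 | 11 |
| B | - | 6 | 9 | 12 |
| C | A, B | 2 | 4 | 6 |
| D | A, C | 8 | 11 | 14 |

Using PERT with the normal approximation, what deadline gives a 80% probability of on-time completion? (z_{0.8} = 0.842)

25.3 days

te_A = (1 + 4·3 + 11)/6 = 24/6 = 4; σ²_A = ((11−1)/6)² = 2.778
te_B = (6 + 4·9 + 12)/6 = 54/6 = 9; σ²_B = ((12−6)/6)² = 1.000
te_C = (2 + 4·4 + 6)/6 = 24/6 = 4; σ²_C = ((6−2)/6)² = 0.444
te_D = (8 + 4·11 + 14)/6 = 66/6 = 11; σ²_D = ((14−8)/6)² = 1.000

Forward pass:
ES_A = 0; EF_A = 4
ES_B = 0; EF_B = 9
ES_C = max(EF_A=4, EF_B=9) = 9; EF_C = 9+4 = 13
ES_D = max(EF_A=4, EF_C=13) = 13; EF_D = 13+11 = 24
Expected project duration μ = 24 days. Critical path: B → C → D.

Variance along critical path = 1.000 + 0.444 + 1.000 = 2.444; σ = 1.563 days.
D = μ + z·σ = 24 + 0.842·1.563 = 25.3 days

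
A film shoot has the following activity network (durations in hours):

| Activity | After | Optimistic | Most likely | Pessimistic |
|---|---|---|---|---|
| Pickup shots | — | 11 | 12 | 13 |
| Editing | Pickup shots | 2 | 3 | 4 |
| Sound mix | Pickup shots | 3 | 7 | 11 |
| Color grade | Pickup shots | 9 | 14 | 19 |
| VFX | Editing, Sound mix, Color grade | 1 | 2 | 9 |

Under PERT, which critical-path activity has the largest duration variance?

te_Pickup shots = (11 + 4·12 + 13)/6 = 72/6 = 12; σ²_Pickup shots = ((13−11)/6)² = 0.111
te_Editing = (2 + 4·3 + 4)/6 = 18/6 = 3; σ²_Editing = ((4−2)/6)² = 0.111
te_Sound mix = (3 + 4·7 + 11)/6 = 42/6 = 7; σ²_Sound mix = ((11−3)/6)² = 1.778
te_Color grade = (9 + 4·14 + 19)/6 = 84/6 = 14; σ²_Color grade = ((19−9)/6)² = 2.778
te_VFX = (1 + 4·2 + 9)/6 = 18/6 = 3; σ²_VFX = ((9−1)/6)² = 1.778

Forward pass:
ES_Pickup shots = 0; EF_Pickup shots = 12
ES_Editing = 12; EF_Editing = 12+3 = 15
ES_Sound mix = 12; EF_Sound mix = 12+7 = 19
ES_Color grade = 12; EF_Color grade = 12+14 = 26
ES_VFX = max(EF_Editing=15, EF_Sound mix=19, EF_Color grade=26) = 26; EF_VFX = 26+3 = 29
Expected project duration μ = 29 hours. Critical path: Pickup shots → Color grade → VFX.

Variances on critical path: σ²_Pickup shots=0.111, σ²_Color grade=2.778, σ²_VFX=1.778.
Largest is σ²_Color grade = 2.778.

Color grade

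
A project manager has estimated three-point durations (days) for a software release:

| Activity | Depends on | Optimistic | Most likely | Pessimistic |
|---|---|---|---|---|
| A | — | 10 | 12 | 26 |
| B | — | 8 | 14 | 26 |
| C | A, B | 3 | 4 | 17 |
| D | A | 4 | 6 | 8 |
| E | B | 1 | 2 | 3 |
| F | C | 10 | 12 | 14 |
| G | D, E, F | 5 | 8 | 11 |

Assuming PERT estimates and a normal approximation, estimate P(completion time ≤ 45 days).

0.842

te_A = (10 + 4·12 + 26)/6 = 84/6 = 14; σ²_A = ((26−10)/6)² = 7.111
te_B = (8 + 4·14 + 26)/6 = 90/6 = 15; σ²_B = ((26−8)/6)² = 9.000
te_C = (3 + 4·4 + 17)/6 = 36/6 = 6; σ²_C = ((17−3)/6)² = 5.444
te_D = (4 + 4·6 + 8)/6 = 36/6 = 6; σ²_D = ((8−4)/6)² = 0.444
te_E = (1 + 4·2 + 3)/6 = 12/6 = 2; σ²_E = ((3−1)/6)² = 0.111
te_F = (10 + 4·12 + 14)/6 = 72/6 = 12; σ²_F = ((14−10)/6)² = 0.444
te_G = (5 + 4·8 + 11)/6 = 48/6 = 8; σ²_G = ((11−5)/6)² = 1.000

Forward pass:
ES_A = 0; EF_A = 14
ES_B = 0; EF_B = 15
ES_C = max(EF_A=14, EF_B=15) = 15; EF_C = 15+6 = 21
ES_D = 14; EF_D = 14+6 = 20
ES_E = 15; EF_E = 15+2 = 17
ES_F = 21; EF_F = 21+12 = 33
ES_G = max(EF_D=20, EF_E=17, EF_F=33) = 33; EF_G = 33+8 = 41
Expected project duration μ = 41 days. Critical path: B → C → F → G.

Variance along critical path = 9.000 + 5.444 + 0.444 + 1.000 = 15.889; σ = √15.889 = 3.986 days.
Z = (45 − 41) / 3.986 = 1.003
P(T ≤ 45) = Φ(1.003) ≈ 0.842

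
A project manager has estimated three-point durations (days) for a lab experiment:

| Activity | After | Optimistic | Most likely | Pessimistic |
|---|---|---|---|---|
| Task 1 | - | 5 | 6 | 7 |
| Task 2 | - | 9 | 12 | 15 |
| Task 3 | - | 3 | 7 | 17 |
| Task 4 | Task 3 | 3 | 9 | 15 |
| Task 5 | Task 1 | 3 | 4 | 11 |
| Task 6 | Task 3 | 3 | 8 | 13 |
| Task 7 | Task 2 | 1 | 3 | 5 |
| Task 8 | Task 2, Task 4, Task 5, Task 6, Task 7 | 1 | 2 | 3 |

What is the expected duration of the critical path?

te_Task 1 = (5 + 4·6 + 7)/6 = 36/6 = 6
te_Task 2 = (9 + 4·12 + 15)/6 = 72/6 = 12
te_Task 3 = (3 + 4·7 + 17)/6 = 48/6 = 8
te_Task 4 = (3 + 4·9 + 15)/6 = 54/6 = 9
te_Task 5 = (3 + 4·4 + 11)/6 = 30/6 = 5
te_Task 6 = (3 + 4·8 + 13)/6 = 48/6 = 8
te_Task 7 = (1 + 4·3 + 5)/6 = 18/6 = 3
te_Task 8 = (1 + 4·2 + 3)/6 = 12/6 = 2

Forward pass:
ES_Task 1 = 0; EF_Task 1 = 6
ES_Task 2 = 0; EF_Task 2 = 12
ES_Task 3 = 0; EF_Task 3 = 8
ES_Task 4 = 8; EF_Task 4 = 8+9 = 17
ES_Task 5 = 6; EF_Task 5 = 6+5 = 11
ES_Task 6 = 8; EF_Task 6 = 8+8 = 16
ES_Task 7 = 12; EF_Task 7 = 12+3 = 15
ES_Task 8 = max(EF_Task 2=12, EF_Task 4=17, EF_Task 5=11, EF_Task 6=16, EF_Task 7=15) = 17; EF_Task 8 = 17+2 = 19
Expected project duration μ = 19 days. Critical path: Task 3 → Task 4 → Task 8.

19 days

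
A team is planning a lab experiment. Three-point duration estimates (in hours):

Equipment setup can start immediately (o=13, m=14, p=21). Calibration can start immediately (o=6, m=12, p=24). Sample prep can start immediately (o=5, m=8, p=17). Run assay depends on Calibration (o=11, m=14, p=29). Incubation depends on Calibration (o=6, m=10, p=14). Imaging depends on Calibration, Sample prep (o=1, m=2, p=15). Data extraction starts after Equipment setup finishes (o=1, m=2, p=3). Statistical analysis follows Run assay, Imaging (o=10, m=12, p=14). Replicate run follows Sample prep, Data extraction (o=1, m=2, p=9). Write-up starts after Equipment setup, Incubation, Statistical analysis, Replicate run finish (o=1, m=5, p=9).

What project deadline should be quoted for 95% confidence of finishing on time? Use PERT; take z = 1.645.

te_Equipment setup = (13 + 4·14 + 21)/6 = 90/6 = 15; σ²_Equipment setup = ((21−13)/6)² = 1.778
te_Calibration = (6 + 4·12 + 24)/6 = 78/6 = 13; σ²_Calibration = ((24−6)/6)² = 9.000
te_Sample prep = (5 + 4·8 + 17)/6 = 54/6 = 9; σ²_Sample prep = ((17−5)/6)² = 4.000
te_Run assay = (11 + 4·14 + 29)/6 = 96/6 = 16; σ²_Run assay = ((29−11)/6)² = 9.000
te_Incubation = (6 + 4·10 + 14)/6 = 60/6 = 10; σ²_Incubation = ((14−6)/6)² = 1.778
te_Imaging = (1 + 4·2 + 15)/6 = 24/6 = 4; σ²_Imaging = ((15−1)/6)² = 5.444
te_Data extraction = (1 + 4·2 + 3)/6 = 12/6 = 2; σ²_Data extraction = ((3−1)/6)² = 0.111
te_Statistical analysis = (10 + 4·12 + 14)/6 = 72/6 = 12; σ²_Statistical analysis = ((14−10)/6)² = 0.444
te_Replicate run = (1 + 4·2 + 9)/6 = 18/6 = 3; σ²_Replicate run = ((9−1)/6)² = 1.778
te_Write-up = (1 + 4·5 + 9)/6 = 30/6 = 5; σ²_Write-up = ((9−1)/6)² = 1.778

Forward pass:
ES_Equipment setup = 0; EF_Equipment setup = 15
ES_Calibration = 0; EF_Calibration = 13
ES_Sample prep = 0; EF_Sample prep = 9
ES_Run assay = 13; EF_Run assay = 13+16 = 29
ES_Incubation = 13; EF_Incubation = 13+10 = 23
ES_Imaging = max(EF_Calibration=13, EF_Sample prep=9) = 13; EF_Imaging = 13+4 = 17
ES_Data extraction = 15; EF_Data extraction = 15+2 = 17
ES_Statistical analysis = max(EF_Run assay=29, EF_Imaging=17) = 29; EF_Statistical analysis = 29+12 = 41
ES_Replicate run = max(EF_Sample prep=9, EF_Data extraction=17) = 17; EF_Replicate run = 17+3 = 20
ES_Write-up = max(EF_Equipment setup=15, EF_Incubation=23, EF_Statistical analysis=41, EF_Replicate run=20) = 41; EF_Write-up = 41+5 = 46
Expected project duration μ = 46 hours. Critical path: Calibration → Run assay → Statistical analysis → Write-up.

Variance along critical path = 9.000 + 9.000 + 0.444 + 1.778 = 20.222; σ = 4.497 hours.
D = μ + z·σ = 46 + 1.645·4.497 = 53.4 hours

53.4 hours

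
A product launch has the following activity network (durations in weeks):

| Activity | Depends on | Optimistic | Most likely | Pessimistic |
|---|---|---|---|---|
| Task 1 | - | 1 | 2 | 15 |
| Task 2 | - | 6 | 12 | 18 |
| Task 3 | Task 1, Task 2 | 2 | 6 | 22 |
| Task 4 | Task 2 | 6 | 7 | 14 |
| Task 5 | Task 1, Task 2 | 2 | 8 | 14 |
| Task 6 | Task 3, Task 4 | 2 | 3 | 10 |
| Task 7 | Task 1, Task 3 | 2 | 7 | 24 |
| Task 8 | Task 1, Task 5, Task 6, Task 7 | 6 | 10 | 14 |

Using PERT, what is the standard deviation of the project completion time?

te_Task 1 = (1 + 4·2 + 15)/6 = 24/6 = 4; σ²_Task 1 = ((15−1)/6)² = 5.444
te_Task 2 = (6 + 4·12 + 18)/6 = 72/6 = 12; σ²_Task 2 = ((18−6)/6)² = 4.000
te_Task 3 = (2 + 4·6 + 22)/6 = 48/6 = 8; σ²_Task 3 = ((22−2)/6)² = 11.111
te_Task 4 = (6 + 4·7 + 14)/6 = 48/6 = 8; σ²_Task 4 = ((14−6)/6)² = 1.778
te_Task 5 = (2 + 4·8 + 14)/6 = 48/6 = 8; σ²_Task 5 = ((14−2)/6)² = 4.000
te_Task 6 = (2 + 4·3 + 10)/6 = 24/6 = 4; σ²_Task 6 = ((10−2)/6)² = 1.778
te_Task 7 = (2 + 4·7 + 24)/6 = 54/6 = 9; σ²_Task 7 = ((24−2)/6)² = 13.444
te_Task 8 = (6 + 4·10 + 14)/6 = 60/6 = 10; σ²_Task 8 = ((14−6)/6)² = 1.778

Forward pass:
ES_Task 1 = 0; EF_Task 1 = 4
ES_Task 2 = 0; EF_Task 2 = 12
ES_Task 3 = max(EF_Task 1=4, EF_Task 2=12) = 12; EF_Task 3 = 12+8 = 20
ES_Task 4 = 12; EF_Task 4 = 12+8 = 20
ES_Task 5 = max(EF_Task 1=4, EF_Task 2=12) = 12; EF_Task 5 = 12+8 = 20
ES_Task 6 = max(EF_Task 3=20, EF_Task 4=20) = 20; EF_Task 6 = 20+4 = 24
ES_Task 7 = max(EF_Task 1=4, EF_Task 3=20) = 20; EF_Task 7 = 20+9 = 29
ES_Task 8 = max(EF_Task 1=4, EF_Task 5=20, EF_Task 6=24, EF_Task 7=29) = 29; EF_Task 8 = 29+10 = 39
Expected project duration μ = 39 weeks. Critical path: Task 2 → Task 3 → Task 7 → Task 8.

Variance along critical path = 4.000 + 11.111 + 13.444 + 1.778 = 30.333
σ = √30.333 = 5.508 weeks

5.51 weeks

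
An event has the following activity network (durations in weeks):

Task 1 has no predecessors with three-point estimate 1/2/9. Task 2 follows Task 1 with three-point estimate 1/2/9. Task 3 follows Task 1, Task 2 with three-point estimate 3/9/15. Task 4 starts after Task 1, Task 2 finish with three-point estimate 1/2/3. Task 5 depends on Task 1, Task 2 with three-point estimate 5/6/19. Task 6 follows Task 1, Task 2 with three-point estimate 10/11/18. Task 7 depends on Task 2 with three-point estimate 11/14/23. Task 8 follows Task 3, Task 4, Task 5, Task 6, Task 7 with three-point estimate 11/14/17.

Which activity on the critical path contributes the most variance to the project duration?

Task 7

te_Task 1 = (1 + 4·2 + 9)/6 = 18/6 = 3; σ²_Task 1 = ((9−1)/6)² = 1.778
te_Task 2 = (1 + 4·2 + 9)/6 = 18/6 = 3; σ²_Task 2 = ((9−1)/6)² = 1.778
te_Task 3 = (3 + 4·9 + 15)/6 = 54/6 = 9; σ²_Task 3 = ((15−3)/6)² = 4.000
te_Task 4 = (1 + 4·2 + 3)/6 = 12/6 = 2; σ²_Task 4 = ((3−1)/6)² = 0.111
te_Task 5 = (5 + 4·6 + 19)/6 = 48/6 = 8; σ²_Task 5 = ((19−5)/6)² = 5.444
te_Task 6 = (10 + 4·11 + 18)/6 = 72/6 = 12; σ²_Task 6 = ((18−10)/6)² = 1.778
te_Task 7 = (11 + 4·14 + 23)/6 = 90/6 = 15; σ²_Task 7 = ((23−11)/6)² = 4.000
te_Task 8 = (11 + 4·14 + 17)/6 = 84/6 = 14; σ²_Task 8 = ((17−11)/6)² = 1.000

Forward pass:
ES_Task 1 = 0; EF_Task 1 = 3
ES_Task 2 = 3; EF_Task 2 = 3+3 = 6
ES_Task 3 = max(EF_Task 1=3, EF_Task 2=6) = 6; EF_Task 3 = 6+9 = 15
ES_Task 4 = max(EF_Task 1=3, EF_Task 2=6) = 6; EF_Task 4 = 6+2 = 8
ES_Task 5 = max(EF_Task 1=3, EF_Task 2=6) = 6; EF_Task 5 = 6+8 = 14
ES_Task 6 = max(EF_Task 1=3, EF_Task 2=6) = 6; EF_Task 6 = 6+12 = 18
ES_Task 7 = 6; EF_Task 7 = 6+15 = 21
ES_Task 8 = max(EF_Task 3=15, EF_Task 4=8, EF_Task 5=14, EF_Task 6=18, EF_Task 7=21) = 21; EF_Task 8 = 21+14 = 35
Expected project duration μ = 35 weeks. Critical path: Task 1 → Task 2 → Task 7 → Task 8.

Variances on critical path: σ²_Task 1=1.778, σ²_Task 2=1.778, σ²_Task 7=4.000, σ²_Task 8=1.000.
Largest is σ²_Task 7 = 4.000.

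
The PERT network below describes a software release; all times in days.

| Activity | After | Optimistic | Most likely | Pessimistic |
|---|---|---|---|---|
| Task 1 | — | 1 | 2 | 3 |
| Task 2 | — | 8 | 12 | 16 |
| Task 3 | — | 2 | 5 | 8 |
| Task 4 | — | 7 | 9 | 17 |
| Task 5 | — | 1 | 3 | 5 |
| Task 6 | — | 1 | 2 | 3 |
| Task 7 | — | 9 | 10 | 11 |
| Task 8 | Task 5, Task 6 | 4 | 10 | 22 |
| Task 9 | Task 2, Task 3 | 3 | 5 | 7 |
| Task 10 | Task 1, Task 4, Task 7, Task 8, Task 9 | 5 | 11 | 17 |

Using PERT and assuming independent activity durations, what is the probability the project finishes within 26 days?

0.211

te_Task 1 = (1 + 4·2 + 3)/6 = 12/6 = 2; σ²_Task 1 = ((3−1)/6)² = 0.111
te_Task 2 = (8 + 4·12 + 16)/6 = 72/6 = 12; σ²_Task 2 = ((16−8)/6)² = 1.778
te_Task 3 = (2 + 4·5 + 8)/6 = 30/6 = 5; σ²_Task 3 = ((8−2)/6)² = 1.000
te_Task 4 = (7 + 4·9 + 17)/6 = 60/6 = 10; σ²_Task 4 = ((17−7)/6)² = 2.778
te_Task 5 = (1 + 4·3 + 5)/6 = 18/6 = 3; σ²_Task 5 = ((5−1)/6)² = 0.444
te_Task 6 = (1 + 4·2 + 3)/6 = 12/6 = 2; σ²_Task 6 = ((3−1)/6)² = 0.111
te_Task 7 = (9 + 4·10 + 11)/6 = 60/6 = 10; σ²_Task 7 = ((11−9)/6)² = 0.111
te_Task 8 = (4 + 4·10 + 22)/6 = 66/6 = 11; σ²_Task 8 = ((22−4)/6)² = 9.000
te_Task 9 = (3 + 4·5 + 7)/6 = 30/6 = 5; σ²_Task 9 = ((7−3)/6)² = 0.444
te_Task 10 = (5 + 4·11 + 17)/6 = 66/6 = 11; σ²_Task 10 = ((17−5)/6)² = 4.000

Forward pass:
ES_Task 1 = 0; EF_Task 1 = 2
ES_Task 2 = 0; EF_Task 2 = 12
ES_Task 3 = 0; EF_Task 3 = 5
ES_Task 4 = 0; EF_Task 4 = 10
ES_Task 5 = 0; EF_Task 5 = 3
ES_Task 6 = 0; EF_Task 6 = 2
ES_Task 7 = 0; EF_Task 7 = 10
ES_Task 8 = max(EF_Task 5=3, EF_Task 6=2) = 3; EF_Task 8 = 3+11 = 14
ES_Task 9 = max(EF_Task 2=12, EF_Task 3=5) = 12; EF_Task 9 = 12+5 = 17
ES_Task 10 = max(EF_Task 1=2, EF_Task 4=10, EF_Task 7=10, EF_Task 8=14, EF_Task 9=17) = 17; EF_Task 10 = 17+11 = 28
Expected project duration μ = 28 days. Critical path: Task 2 → Task 9 → Task 10.

Variance along critical path = 1.778 + 0.444 + 4.000 = 6.222; σ = √6.222 = 2.494 days.
Z = (26 − 28) / 2.494 = -0.802
P(T ≤ 26) = Φ(-0.802) ≈ 0.211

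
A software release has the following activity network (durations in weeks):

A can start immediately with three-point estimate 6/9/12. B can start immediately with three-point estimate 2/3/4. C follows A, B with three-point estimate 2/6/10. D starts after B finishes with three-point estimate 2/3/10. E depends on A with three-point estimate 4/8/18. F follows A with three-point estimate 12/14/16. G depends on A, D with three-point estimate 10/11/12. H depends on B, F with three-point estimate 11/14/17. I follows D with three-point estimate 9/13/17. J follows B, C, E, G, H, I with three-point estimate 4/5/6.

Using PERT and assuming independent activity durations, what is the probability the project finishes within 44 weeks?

0.895

te_A = (6 + 4·9 + 12)/6 = 54/6 = 9; σ²_A = ((12−6)/6)² = 1.000
te_B = (2 + 4·3 + 4)/6 = 18/6 = 3; σ²_B = ((4−2)/6)² = 0.111
te_C = (2 + 4·6 + 10)/6 = 36/6 = 6; σ²_C = ((10−2)/6)² = 1.778
te_D = (2 + 4·3 + 10)/6 = 24/6 = 4; σ²_D = ((10−2)/6)² = 1.778
te_E = (4 + 4·8 + 18)/6 = 54/6 = 9; σ²_E = ((18−4)/6)² = 5.444
te_F = (12 + 4·14 + 16)/6 = 84/6 = 14; σ²_F = ((16−12)/6)² = 0.444
te_G = (10 + 4·11 + 12)/6 = 66/6 = 11; σ²_G = ((12−10)/6)² = 0.111
te_H = (11 + 4·14 + 17)/6 = 84/6 = 14; σ²_H = ((17−11)/6)² = 1.000
te_I = (9 + 4·13 + 17)/6 = 78/6 = 13; σ²_I = ((17−9)/6)² = 1.778
te_J = (4 + 4·5 + 6)/6 = 30/6 = 5; σ²_J = ((6−4)/6)² = 0.111

Forward pass:
ES_A = 0; EF_A = 9
ES_B = 0; EF_B = 3
ES_C = max(EF_A=9, EF_B=3) = 9; EF_C = 9+6 = 15
ES_D = 3; EF_D = 3+4 = 7
ES_E = 9; EF_E = 9+9 = 18
ES_F = 9; EF_F = 9+14 = 23
ES_G = max(EF_A=9, EF_D=7) = 9; EF_G = 9+11 = 20
ES_H = max(EF_B=3, EF_F=23) = 23; EF_H = 23+14 = 37
ES_I = 7; EF_I = 7+13 = 20
ES_J = max(EF_B=3, EF_C=15, EF_E=18, EF_G=20, EF_H=37, EF_I=20) = 37; EF_J = 37+5 = 42
Expected project duration μ = 42 weeks. Critical path: A → F → H → J.

Variance along critical path = 1.000 + 0.444 + 1.000 + 0.111 = 2.556; σ = √2.556 = 1.599 weeks.
Z = (44 − 42) / 1.599 = 1.251
P(T ≤ 44) = Φ(1.251) ≈ 0.895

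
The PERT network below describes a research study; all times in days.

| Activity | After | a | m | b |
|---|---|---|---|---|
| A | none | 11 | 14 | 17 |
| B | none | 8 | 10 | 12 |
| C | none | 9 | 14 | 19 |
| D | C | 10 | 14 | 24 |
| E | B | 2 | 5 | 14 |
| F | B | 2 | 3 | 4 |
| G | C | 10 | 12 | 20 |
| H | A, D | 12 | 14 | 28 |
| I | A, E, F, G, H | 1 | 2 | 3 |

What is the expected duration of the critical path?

47 days

te_A = (11 + 4·14 + 17)/6 = 84/6 = 14
te_B = (8 + 4·10 + 12)/6 = 60/6 = 10
te_C = (9 + 4·14 + 19)/6 = 84/6 = 14
te_D = (10 + 4·14 + 24)/6 = 90/6 = 15
te_E = (2 + 4·5 + 14)/6 = 36/6 = 6
te_F = (2 + 4·3 + 4)/6 = 18/6 = 3
te_G = (10 + 4·12 + 20)/6 = 78/6 = 13
te_H = (12 + 4·14 + 28)/6 = 96/6 = 16
te_I = (1 + 4·2 + 3)/6 = 12/6 = 2

Forward pass:
ES_A = 0; EF_A = 14
ES_B = 0; EF_B = 10
ES_C = 0; EF_C = 14
ES_D = 14; EF_D = 14+15 = 29
ES_E = 10; EF_E = 10+6 = 16
ES_F = 10; EF_F = 10+3 = 13
ES_G = 14; EF_G = 14+13 = 27
ES_H = max(EF_A=14, EF_D=29) = 29; EF_H = 29+16 = 45
ES_I = max(EF_A=14, EF_E=16, EF_F=13, EF_G=27, EF_H=45) = 45; EF_I = 45+2 = 47
Expected project duration μ = 47 days. Critical path: C → D → H → I.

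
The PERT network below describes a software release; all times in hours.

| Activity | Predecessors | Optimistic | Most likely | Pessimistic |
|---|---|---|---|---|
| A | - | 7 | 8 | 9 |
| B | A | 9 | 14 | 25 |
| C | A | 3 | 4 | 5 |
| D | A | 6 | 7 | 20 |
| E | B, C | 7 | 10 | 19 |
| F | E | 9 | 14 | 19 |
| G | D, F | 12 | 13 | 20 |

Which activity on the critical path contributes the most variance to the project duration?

te_A = (7 + 4·8 + 9)/6 = 48/6 = 8; σ²_A = ((9−7)/6)² = 0.111
te_B = (9 + 4·14 + 25)/6 = 90/6 = 15; σ²_B = ((25−9)/6)² = 7.111
te_C = (3 + 4·4 + 5)/6 = 24/6 = 4; σ²_C = ((5−3)/6)² = 0.111
te_D = (6 + 4·7 + 20)/6 = 54/6 = 9; σ²_D = ((20−6)/6)² = 5.444
te_E = (7 + 4·10 + 19)/6 = 66/6 = 11; σ²_E = ((19−7)/6)² = 4.000
te_F = (9 + 4·14 + 19)/6 = 84/6 = 14; σ²_F = ((19−9)/6)² = 2.778
te_G = (12 + 4·13 + 20)/6 = 84/6 = 14; σ²_G = ((20−12)/6)² = 1.778

Forward pass:
ES_A = 0; EF_A = 8
ES_B = 8; EF_B = 8+15 = 23
ES_C = 8; EF_C = 8+4 = 12
ES_D = 8; EF_D = 8+9 = 17
ES_E = max(EF_B=23, EF_C=12) = 23; EF_E = 23+11 = 34
ES_F = 34; EF_F = 34+14 = 48
ES_G = max(EF_D=17, EF_F=48) = 48; EF_G = 48+14 = 62
Expected project duration μ = 62 hours. Critical path: A → B → E → F → G.

Variances on critical path: σ²_A=0.111, σ²_B=7.111, σ²_E=4.000, σ²_F=2.778, σ²_G=1.778.
Largest is σ²_B = 7.111.

B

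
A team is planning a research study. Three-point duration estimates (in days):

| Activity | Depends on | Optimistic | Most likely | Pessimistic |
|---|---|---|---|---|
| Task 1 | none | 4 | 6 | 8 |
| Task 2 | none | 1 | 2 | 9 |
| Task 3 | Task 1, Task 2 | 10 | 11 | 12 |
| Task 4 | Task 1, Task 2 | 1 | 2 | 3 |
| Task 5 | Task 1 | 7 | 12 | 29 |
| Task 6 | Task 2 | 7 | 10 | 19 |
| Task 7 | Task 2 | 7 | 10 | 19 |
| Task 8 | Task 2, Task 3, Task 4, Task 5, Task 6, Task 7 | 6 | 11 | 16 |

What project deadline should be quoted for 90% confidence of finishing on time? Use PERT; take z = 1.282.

te_Task 1 = (4 + 4·6 + 8)/6 = 36/6 = 6; σ²_Task 1 = ((8−4)/6)² = 0.444
te_Task 2 = (1 + 4·2 + 9)/6 = 18/6 = 3; σ²_Task 2 = ((9−1)/6)² = 1.778
te_Task 3 = (10 + 4·11 + 12)/6 = 66/6 = 11; σ²_Task 3 = ((12−10)/6)² = 0.111
te_Task 4 = (1 + 4·2 + 3)/6 = 12/6 = 2; σ²_Task 4 = ((3−1)/6)² = 0.111
te_Task 5 = (7 + 4·12 + 29)/6 = 84/6 = 14; σ²_Task 5 = ((29−7)/6)² = 13.444
te_Task 6 = (7 + 4·10 + 19)/6 = 66/6 = 11; σ²_Task 6 = ((19−7)/6)² = 4.000
te_Task 7 = (7 + 4·10 + 19)/6 = 66/6 = 11; σ²_Task 7 = ((19−7)/6)² = 4.000
te_Task 8 = (6 + 4·11 + 16)/6 = 66/6 = 11; σ²_Task 8 = ((16−6)/6)² = 2.778

Forward pass:
ES_Task 1 = 0; EF_Task 1 = 6
ES_Task 2 = 0; EF_Task 2 = 3
ES_Task 3 = max(EF_Task 1=6, EF_Task 2=3) = 6; EF_Task 3 = 6+11 = 17
ES_Task 4 = max(EF_Task 1=6, EF_Task 2=3) = 6; EF_Task 4 = 6+2 = 8
ES_Task 5 = 6; EF_Task 5 = 6+14 = 20
ES_Task 6 = 3; EF_Task 6 = 3+11 = 14
ES_Task 7 = 3; EF_Task 7 = 3+11 = 14
ES_Task 8 = max(EF_Task 2=3, EF_Task 3=17, EF_Task 4=8, EF_Task 5=20, EF_Task 6=14, EF_Task 7=14) = 20; EF_Task 8 = 20+11 = 31
Expected project duration μ = 31 days. Critical path: Task 1 → Task 5 → Task 8.

Variance along critical path = 0.444 + 13.444 + 2.778 = 16.667; σ = 4.082 days.
D = μ + z·σ = 31 + 1.282·4.082 = 36.2 days

36.2 days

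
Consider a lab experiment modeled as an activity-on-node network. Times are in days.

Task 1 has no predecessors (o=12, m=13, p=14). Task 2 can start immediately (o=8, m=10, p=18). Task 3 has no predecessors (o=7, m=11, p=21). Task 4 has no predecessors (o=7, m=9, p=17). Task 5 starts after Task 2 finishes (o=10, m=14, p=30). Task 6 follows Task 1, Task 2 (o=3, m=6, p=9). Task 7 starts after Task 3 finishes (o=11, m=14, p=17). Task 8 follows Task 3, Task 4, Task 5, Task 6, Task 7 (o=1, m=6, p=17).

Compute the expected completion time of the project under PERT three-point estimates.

34 days

te_Task 1 = (12 + 4·13 + 14)/6 = 78/6 = 13
te_Task 2 = (8 + 4·10 + 18)/6 = 66/6 = 11
te_Task 3 = (7 + 4·11 + 21)/6 = 72/6 = 12
te_Task 4 = (7 + 4·9 + 17)/6 = 60/6 = 10
te_Task 5 = (10 + 4·14 + 30)/6 = 96/6 = 16
te_Task 6 = (3 + 4·6 + 9)/6 = 36/6 = 6
te_Task 7 = (11 + 4·14 + 17)/6 = 84/6 = 14
te_Task 8 = (1 + 4·6 + 17)/6 = 42/6 = 7

Forward pass:
ES_Task 1 = 0; EF_Task 1 = 13
ES_Task 2 = 0; EF_Task 2 = 11
ES_Task 3 = 0; EF_Task 3 = 12
ES_Task 4 = 0; EF_Task 4 = 10
ES_Task 5 = 11; EF_Task 5 = 11+16 = 27
ES_Task 6 = max(EF_Task 1=13, EF_Task 2=11) = 13; EF_Task 6 = 13+6 = 19
ES_Task 7 = 12; EF_Task 7 = 12+14 = 26
ES_Task 8 = max(EF_Task 3=12, EF_Task 4=10, EF_Task 5=27, EF_Task 6=19, EF_Task 7=26) = 27; EF_Task 8 = 27+7 = 34
Expected project duration μ = 34 days. Critical path: Task 2 → Task 5 → Task 8.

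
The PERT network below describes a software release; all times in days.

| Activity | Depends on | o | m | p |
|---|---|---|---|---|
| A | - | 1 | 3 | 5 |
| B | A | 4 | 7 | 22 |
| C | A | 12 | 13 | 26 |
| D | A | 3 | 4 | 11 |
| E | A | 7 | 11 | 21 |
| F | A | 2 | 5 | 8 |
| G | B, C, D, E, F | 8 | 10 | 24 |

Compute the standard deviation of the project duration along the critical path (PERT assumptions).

te_A = (1 + 4·3 + 5)/6 = 18/6 = 3; σ²_A = ((5−1)/6)² = 0.444
te_B = (4 + 4·7 + 22)/6 = 54/6 = 9; σ²_B = ((22−4)/6)² = 9.000
te_C = (12 + 4·13 + 26)/6 = 90/6 = 15; σ²_C = ((26−12)/6)² = 5.444
te_D = (3 + 4·4 + 11)/6 = 30/6 = 5; σ²_D = ((11−3)/6)² = 1.778
te_E = (7 + 4·11 + 21)/6 = 72/6 = 12; σ²_E = ((21−7)/6)² = 5.444
te_F = (2 + 4·5 + 8)/6 = 30/6 = 5; σ²_F = ((8−2)/6)² = 1.000
te_G = (8 + 4·10 + 24)/6 = 72/6 = 12; σ²_G = ((24−8)/6)² = 7.111

Forward pass:
ES_A = 0; EF_A = 3
ES_B = 3; EF_B = 3+9 = 12
ES_C = 3; EF_C = 3+15 = 18
ES_D = 3; EF_D = 3+5 = 8
ES_E = 3; EF_E = 3+12 = 15
ES_F = 3; EF_F = 3+5 = 8
ES_G = max(EF_B=12, EF_C=18, EF_D=8, EF_E=15, EF_F=8) = 18; EF_G = 18+12 = 30
Expected project duration μ = 30 days. Critical path: A → C → G.

Variance along critical path = 0.444 + 5.444 + 7.111 = 13.000
σ = √13.000 = 3.606 days

3.61 days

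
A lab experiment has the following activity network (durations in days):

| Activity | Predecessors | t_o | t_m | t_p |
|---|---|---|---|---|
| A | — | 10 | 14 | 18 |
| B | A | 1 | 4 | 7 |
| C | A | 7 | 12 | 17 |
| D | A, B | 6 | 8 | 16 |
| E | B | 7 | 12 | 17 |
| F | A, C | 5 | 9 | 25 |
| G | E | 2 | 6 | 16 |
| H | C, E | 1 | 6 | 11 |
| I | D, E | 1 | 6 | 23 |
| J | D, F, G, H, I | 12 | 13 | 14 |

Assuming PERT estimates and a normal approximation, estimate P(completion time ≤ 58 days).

te_A = (10 + 4·14 + 18)/6 = 84/6 = 14; σ²_A = ((18−10)/6)² = 1.778
te_B = (1 + 4·4 + 7)/6 = 24/6 = 4; σ²_B = ((7−1)/6)² = 1.000
te_C = (7 + 4·12 + 17)/6 = 72/6 = 12; σ²_C = ((17−7)/6)² = 2.778
te_D = (6 + 4·8 + 16)/6 = 54/6 = 9; σ²_D = ((16−6)/6)² = 2.778
te_E = (7 + 4·12 + 17)/6 = 72/6 = 12; σ²_E = ((17−7)/6)² = 2.778
te_F = (5 + 4·9 + 25)/6 = 66/6 = 11; σ²_F = ((25−5)/6)² = 11.111
te_G = (2 + 4·6 + 16)/6 = 42/6 = 7; σ²_G = ((16−2)/6)² = 5.444
te_H = (1 + 4·6 + 11)/6 = 36/6 = 6; σ²_H = ((11−1)/6)² = 2.778
te_I = (1 + 4·6 + 23)/6 = 48/6 = 8; σ²_I = ((23−1)/6)² = 13.444
te_J = (12 + 4·13 + 14)/6 = 78/6 = 13; σ²_J = ((14−12)/6)² = 0.111

Forward pass:
ES_A = 0; EF_A = 14
ES_B = 14; EF_B = 14+4 = 18
ES_C = 14; EF_C = 14+12 = 26
ES_D = max(EF_A=14, EF_B=18) = 18; EF_D = 18+9 = 27
ES_E = 18; EF_E = 18+12 = 30
ES_F = max(EF_A=14, EF_C=26) = 26; EF_F = 26+11 = 37
ES_G = 30; EF_G = 30+7 = 37
ES_H = max(EF_C=26, EF_E=30) = 30; EF_H = 30+6 = 36
ES_I = max(EF_D=27, EF_E=30) = 30; EF_I = 30+8 = 38
ES_J = max(EF_D=27, EF_F=37, EF_G=37, EF_H=36, EF_I=38) = 38; EF_J = 38+13 = 51
Expected project duration μ = 51 days. Critical path: A → B → E → I → J.

Variance along critical path = 1.778 + 1.000 + 2.778 + 13.444 + 0.111 = 19.111; σ = √19.111 = 4.372 days.
Z = (58 − 51) / 4.372 = 1.601
P(T ≤ 58) = Φ(1.601) ≈ 0.945

0.945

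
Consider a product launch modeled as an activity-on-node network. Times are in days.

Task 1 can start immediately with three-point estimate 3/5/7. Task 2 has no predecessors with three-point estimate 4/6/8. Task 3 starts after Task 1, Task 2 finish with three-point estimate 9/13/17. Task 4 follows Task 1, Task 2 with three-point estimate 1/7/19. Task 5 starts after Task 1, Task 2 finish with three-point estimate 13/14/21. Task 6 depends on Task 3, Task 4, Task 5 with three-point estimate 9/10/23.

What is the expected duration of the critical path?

33 days

te_Task 1 = (3 + 4·5 + 7)/6 = 30/6 = 5
te_Task 2 = (4 + 4·6 + 8)/6 = 36/6 = 6
te_Task 3 = (9 + 4·13 + 17)/6 = 78/6 = 13
te_Task 4 = (1 + 4·7 + 19)/6 = 48/6 = 8
te_Task 5 = (13 + 4·14 + 21)/6 = 90/6 = 15
te_Task 6 = (9 + 4·10 + 23)/6 = 72/6 = 12

Forward pass:
ES_Task 1 = 0; EF_Task 1 = 5
ES_Task 2 = 0; EF_Task 2 = 6
ES_Task 3 = max(EF_Task 1=5, EF_Task 2=6) = 6; EF_Task 3 = 6+13 = 19
ES_Task 4 = max(EF_Task 1=5, EF_Task 2=6) = 6; EF_Task 4 = 6+8 = 14
ES_Task 5 = max(EF_Task 1=5, EF_Task 2=6) = 6; EF_Task 5 = 6+15 = 21
ES_Task 6 = max(EF_Task 3=19, EF_Task 4=14, EF_Task 5=21) = 21; EF_Task 6 = 21+12 = 33
Expected project duration μ = 33 days. Critical path: Task 2 → Task 5 → Task 6.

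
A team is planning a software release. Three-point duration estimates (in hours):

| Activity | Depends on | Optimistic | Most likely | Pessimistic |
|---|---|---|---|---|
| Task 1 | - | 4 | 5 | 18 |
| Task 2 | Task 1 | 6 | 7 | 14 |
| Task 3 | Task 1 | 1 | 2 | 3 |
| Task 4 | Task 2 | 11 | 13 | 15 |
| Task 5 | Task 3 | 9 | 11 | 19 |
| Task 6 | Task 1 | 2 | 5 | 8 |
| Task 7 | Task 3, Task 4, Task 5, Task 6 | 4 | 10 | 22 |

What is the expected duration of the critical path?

te_Task 1 = (4 + 4·5 + 18)/6 = 42/6 = 7
te_Task 2 = (6 + 4·7 + 14)/6 = 48/6 = 8
te_Task 3 = (1 + 4·2 + 3)/6 = 12/6 = 2
te_Task 4 = (11 + 4·13 + 15)/6 = 78/6 = 13
te_Task 5 = (9 + 4·11 + 19)/6 = 72/6 = 12
te_Task 6 = (2 + 4·5 + 8)/6 = 30/6 = 5
te_Task 7 = (4 + 4·10 + 22)/6 = 66/6 = 11

Forward pass:
ES_Task 1 = 0; EF_Task 1 = 7
ES_Task 2 = 7; EF_Task 2 = 7+8 = 15
ES_Task 3 = 7; EF_Task 3 = 7+2 = 9
ES_Task 4 = 15; EF_Task 4 = 15+13 = 28
ES_Task 5 = 9; EF_Task 5 = 9+12 = 21
ES_Task 6 = 7; EF_Task 6 = 7+5 = 12
ES_Task 7 = max(EF_Task 3=9, EF_Task 4=28, EF_Task 5=21, EF_Task 6=12) = 28; EF_Task 7 = 28+11 = 39
Expected project duration μ = 39 hours. Critical path: Task 1 → Task 2 → Task 4 → Task 7.

39 hours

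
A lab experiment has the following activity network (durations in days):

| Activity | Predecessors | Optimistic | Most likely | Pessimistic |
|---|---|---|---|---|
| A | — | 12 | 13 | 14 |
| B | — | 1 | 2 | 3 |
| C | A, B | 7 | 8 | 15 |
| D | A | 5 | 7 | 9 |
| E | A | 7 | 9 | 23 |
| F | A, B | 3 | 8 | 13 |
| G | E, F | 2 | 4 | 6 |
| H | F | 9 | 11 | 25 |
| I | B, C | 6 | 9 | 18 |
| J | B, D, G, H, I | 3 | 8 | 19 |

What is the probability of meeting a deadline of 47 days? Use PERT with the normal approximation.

te_A = (12 + 4·13 + 14)/6 = 78/6 = 13; σ²_A = ((14−12)/6)² = 0.111
te_B = (1 + 4·2 + 3)/6 = 12/6 = 2; σ²_B = ((3−1)/6)² = 0.111
te_C = (7 + 4·8 + 15)/6 = 54/6 = 9; σ²_C = ((15−7)/6)² = 1.778
te_D = (5 + 4·7 + 9)/6 = 42/6 = 7; σ²_D = ((9−5)/6)² = 0.444
te_E = (7 + 4·9 + 23)/6 = 66/6 = 11; σ²_E = ((23−7)/6)² = 7.111
te_F = (3 + 4·8 + 13)/6 = 48/6 = 8; σ²_F = ((13−3)/6)² = 2.778
te_G = (2 + 4·4 + 6)/6 = 24/6 = 4; σ²_G = ((6−2)/6)² = 0.444
te_H = (9 + 4·11 + 25)/6 = 78/6 = 13; σ²_H = ((25−9)/6)² = 7.111
te_I = (6 + 4·9 + 18)/6 = 60/6 = 10; σ²_I = ((18−6)/6)² = 4.000
te_J = (3 + 4·8 + 19)/6 = 54/6 = 9; σ²_J = ((19−3)/6)² = 7.111

Forward pass:
ES_A = 0; EF_A = 13
ES_B = 0; EF_B = 2
ES_C = max(EF_A=13, EF_B=2) = 13; EF_C = 13+9 = 22
ES_D = 13; EF_D = 13+7 = 20
ES_E = 13; EF_E = 13+11 = 24
ES_F = max(EF_A=13, EF_B=2) = 13; EF_F = 13+8 = 21
ES_G = max(EF_E=24, EF_F=21) = 24; EF_G = 24+4 = 28
ES_H = 21; EF_H = 21+13 = 34
ES_I = max(EF_B=2, EF_C=22) = 22; EF_I = 22+10 = 32
ES_J = max(EF_B=2, EF_D=20, EF_G=28, EF_H=34, EF_I=32) = 34; EF_J = 34+9 = 43
Expected project duration μ = 43 days. Critical path: A → F → H → J.

Variance along critical path = 0.111 + 2.778 + 7.111 + 7.111 = 17.111; σ = √17.111 = 4.137 days.
Z = (47 − 43) / 4.137 = 0.967
P(T ≤ 47) = Φ(0.967) ≈ 0.833

0.833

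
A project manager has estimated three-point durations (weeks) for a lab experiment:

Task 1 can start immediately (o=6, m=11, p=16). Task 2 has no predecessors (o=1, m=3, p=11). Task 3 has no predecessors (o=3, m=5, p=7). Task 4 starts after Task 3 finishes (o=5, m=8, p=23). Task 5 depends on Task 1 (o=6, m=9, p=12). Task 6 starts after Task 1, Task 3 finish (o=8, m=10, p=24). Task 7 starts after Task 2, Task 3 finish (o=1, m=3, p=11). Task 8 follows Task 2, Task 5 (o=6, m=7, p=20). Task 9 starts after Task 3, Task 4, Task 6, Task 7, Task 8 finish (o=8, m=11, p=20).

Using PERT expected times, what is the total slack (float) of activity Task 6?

te_Task 1 = (6 + 4·11 + 16)/6 = 66/6 = 11
te_Task 2 = (1 + 4·3 + 11)/6 = 24/6 = 4
te_Task 3 = (3 + 4·5 + 7)/6 = 30/6 = 5
te_Task 4 = (5 + 4·8 + 23)/6 = 60/6 = 10
te_Task 5 = (6 + 4·9 + 12)/6 = 54/6 = 9
te_Task 6 = (8 + 4·10 + 24)/6 = 72/6 = 12
te_Task 7 = (1 + 4·3 + 11)/6 = 24/6 = 4
te_Task 8 = (6 + 4·7 + 20)/6 = 54/6 = 9
te_Task 9 = (8 + 4·11 + 20)/6 = 72/6 = 12

Forward pass:
ES_Task 1 = 0; EF_Task 1 = 11
ES_Task 2 = 0; EF_Task 2 = 4
ES_Task 3 = 0; EF_Task 3 = 5
ES_Task 4 = 5; EF_Task 4 = 5+10 = 15
ES_Task 5 = 11; EF_Task 5 = 11+9 = 20
ES_Task 6 = max(EF_Task 1=11, EF_Task 3=5) = 11; EF_Task 6 = 11+12 = 23
ES_Task 7 = max(EF_Task 2=4, EF_Task 3=5) = 5; EF_Task 7 = 5+4 = 9
ES_Task 8 = max(EF_Task 2=4, EF_Task 5=20) = 20; EF_Task 8 = 20+9 = 29
ES_Task 9 = max(EF_Task 3=5, EF_Task 4=15, EF_Task 6=23, EF_Task 7=9, EF_Task 8=29) = 29; EF_Task 9 = 29+12 = 41
Expected project duration μ = 41 weeks. Critical path: Task 1 → Task 5 → Task 8 → Task 9.

Backward pass:
LF_Task 9 = 41; LS_Task 9 = 41−12 = 29
LF_Task 8 = LS_Task 9 = 29; LS_Task 8 = 29−9 = 20
LF_Task 7 = LS_Task 9 = 29; LS_Task 7 = 29−4 = 25
LF_Task 6 = LS_Task 9 = 29; LS_Task 6 = 29−12 = 17
LF_Task 5 = LS_Task 8 = 20; LS_Task 5 = 20−9 = 11
LF_Task 4 = LS_Task 9 = 29; LS_Task 4 = 29−10 = 19
LF_Task 3 = min(LS_Task 4=19, LS_Task 6=17, LS_Task 7=25, LS_Task 9=29) = 17; LS_Task 3 = 17−5 = 12
LF_Task 2 = min(LS_Task 7=25, LS_Task 8=20) = 20; LS_Task 2 = 20−4 = 16
LF_Task 1 = min(LS_Task 5=11, LS_Task 6=17) = 11; LS_Task 1 = 11−11 = 0
Slack_Task 6 = LS_Task 6 − ES_Task 6 = 17 − 11 = 6

6 weeks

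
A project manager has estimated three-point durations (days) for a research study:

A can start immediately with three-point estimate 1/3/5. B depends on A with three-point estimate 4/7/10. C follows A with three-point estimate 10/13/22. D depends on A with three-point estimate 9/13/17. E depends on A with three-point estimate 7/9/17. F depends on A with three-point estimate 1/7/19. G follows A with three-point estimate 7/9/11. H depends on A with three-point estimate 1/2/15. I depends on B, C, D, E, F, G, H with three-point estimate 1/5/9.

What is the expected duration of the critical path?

22 days

te_A = (1 + 4·3 + 5)/6 = 18/6 = 3
te_B = (4 + 4·7 + 10)/6 = 42/6 = 7
te_C = (10 + 4·13 + 22)/6 = 84/6 = 14
te_D = (9 + 4·13 + 17)/6 = 78/6 = 13
te_E = (7 + 4·9 + 17)/6 = 60/6 = 10
te_F = (1 + 4·7 + 19)/6 = 48/6 = 8
te_G = (7 + 4·9 + 11)/6 = 54/6 = 9
te_H = (1 + 4·2 + 15)/6 = 24/6 = 4
te_I = (1 + 4·5 + 9)/6 = 30/6 = 5

Forward pass:
ES_A = 0; EF_A = 3
ES_B = 3; EF_B = 3+7 = 10
ES_C = 3; EF_C = 3+14 = 17
ES_D = 3; EF_D = 3+13 = 16
ES_E = 3; EF_E = 3+10 = 13
ES_F = 3; EF_F = 3+8 = 11
ES_G = 3; EF_G = 3+9 = 12
ES_H = 3; EF_H = 3+4 = 7
ES_I = max(EF_B=10, EF_C=17, EF_D=16, EF_E=13, EF_F=11, EF_G=12, EF_H=7) = 17; EF_I = 17+5 = 22
Expected project duration μ = 22 days. Critical path: A → C → I.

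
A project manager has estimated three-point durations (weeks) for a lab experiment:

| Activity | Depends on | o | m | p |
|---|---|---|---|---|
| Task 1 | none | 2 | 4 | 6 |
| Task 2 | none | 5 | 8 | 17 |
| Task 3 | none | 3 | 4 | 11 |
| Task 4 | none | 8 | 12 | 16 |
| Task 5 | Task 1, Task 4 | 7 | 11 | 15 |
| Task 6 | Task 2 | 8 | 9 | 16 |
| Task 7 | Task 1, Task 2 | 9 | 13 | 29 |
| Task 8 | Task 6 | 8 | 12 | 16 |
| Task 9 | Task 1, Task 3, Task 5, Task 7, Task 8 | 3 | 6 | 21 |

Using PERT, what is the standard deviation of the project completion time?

te_Task 1 = (2 + 4·4 + 6)/6 = 24/6 = 4; σ²_Task 1 = ((6−2)/6)² = 0.444
te_Task 2 = (5 + 4·8 + 17)/6 = 54/6 = 9; σ²_Task 2 = ((17−5)/6)² = 4.000
te_Task 3 = (3 + 4·4 + 11)/6 = 30/6 = 5; σ²_Task 3 = ((11−3)/6)² = 1.778
te_Task 4 = (8 + 4·12 + 16)/6 = 72/6 = 12; σ²_Task 4 = ((16−8)/6)² = 1.778
te_Task 5 = (7 + 4·11 + 15)/6 = 66/6 = 11; σ²_Task 5 = ((15−7)/6)² = 1.778
te_Task 6 = (8 + 4·9 + 16)/6 = 60/6 = 10; σ²_Task 6 = ((16−8)/6)² = 1.778
te_Task 7 = (9 + 4·13 + 29)/6 = 90/6 = 15; σ²_Task 7 = ((29−9)/6)² = 11.111
te_Task 8 = (8 + 4·12 + 16)/6 = 72/6 = 12; σ²_Task 8 = ((16−8)/6)² = 1.778
te_Task 9 = (3 + 4·6 + 21)/6 = 48/6 = 8; σ²_Task 9 = ((21−3)/6)² = 9.000

Forward pass:
ES_Task 1 = 0; EF_Task 1 = 4
ES_Task 2 = 0; EF_Task 2 = 9
ES_Task 3 = 0; EF_Task 3 = 5
ES_Task 4 = 0; EF_Task 4 = 12
ES_Task 5 = max(EF_Task 1=4, EF_Task 4=12) = 12; EF_Task 5 = 12+11 = 23
ES_Task 6 = 9; EF_Task 6 = 9+10 = 19
ES_Task 7 = max(EF_Task 1=4, EF_Task 2=9) = 9; EF_Task 7 = 9+15 = 24
ES_Task 8 = 19; EF_Task 8 = 19+12 = 31
ES_Task 9 = max(EF_Task 1=4, EF_Task 3=5, EF_Task 5=23, EF_Task 7=24, EF_Task 8=31) = 31; EF_Task 9 = 31+8 = 39
Expected project duration μ = 39 weeks. Critical path: Task 2 → Task 6 → Task 8 → Task 9.

Variance along critical path = 4.000 + 1.778 + 1.778 + 9.000 = 16.556
σ = √16.556 = 4.069 weeks

4.07 weeks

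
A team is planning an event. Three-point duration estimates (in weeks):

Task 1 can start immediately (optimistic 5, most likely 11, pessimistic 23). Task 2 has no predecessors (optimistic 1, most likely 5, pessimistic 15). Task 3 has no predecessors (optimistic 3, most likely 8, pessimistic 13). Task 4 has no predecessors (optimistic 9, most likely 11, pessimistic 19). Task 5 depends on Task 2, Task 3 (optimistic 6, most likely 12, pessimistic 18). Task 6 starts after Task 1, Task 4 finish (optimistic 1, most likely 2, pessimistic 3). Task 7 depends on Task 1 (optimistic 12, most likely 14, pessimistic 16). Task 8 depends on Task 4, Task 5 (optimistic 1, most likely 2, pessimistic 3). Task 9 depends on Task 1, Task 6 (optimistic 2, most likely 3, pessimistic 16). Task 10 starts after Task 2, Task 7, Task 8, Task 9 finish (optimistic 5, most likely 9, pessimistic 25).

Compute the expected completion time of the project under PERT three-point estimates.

37 weeks

te_Task 1 = (5 + 4·11 + 23)/6 = 72/6 = 12
te_Task 2 = (1 + 4·5 + 15)/6 = 36/6 = 6
te_Task 3 = (3 + 4·8 + 13)/6 = 48/6 = 8
te_Task 4 = (9 + 4·11 + 19)/6 = 72/6 = 12
te_Task 5 = (6 + 4·12 + 18)/6 = 72/6 = 12
te_Task 6 = (1 + 4·2 + 3)/6 = 12/6 = 2
te_Task 7 = (12 + 4·14 + 16)/6 = 84/6 = 14
te_Task 8 = (1 + 4·2 + 3)/6 = 12/6 = 2
te_Task 9 = (2 + 4·3 + 16)/6 = 30/6 = 5
te_Task 10 = (5 + 4·9 + 25)/6 = 66/6 = 11

Forward pass:
ES_Task 1 = 0; EF_Task 1 = 12
ES_Task 2 = 0; EF_Task 2 = 6
ES_Task 3 = 0; EF_Task 3 = 8
ES_Task 4 = 0; EF_Task 4 = 12
ES_Task 5 = max(EF_Task 2=6, EF_Task 3=8) = 8; EF_Task 5 = 8+12 = 20
ES_Task 6 = max(EF_Task 1=12, EF_Task 4=12) = 12; EF_Task 6 = 12+2 = 14
ES_Task 7 = 12; EF_Task 7 = 12+14 = 26
ES_Task 8 = max(EF_Task 4=12, EF_Task 5=20) = 20; EF_Task 8 = 20+2 = 22
ES_Task 9 = max(EF_Task 1=12, EF_Task 6=14) = 14; EF_Task 9 = 14+5 = 19
ES_Task 10 = max(EF_Task 2=6, EF_Task 7=26, EF_Task 8=22, EF_Task 9=19) = 26; EF_Task 10 = 26+11 = 37
Expected project duration μ = 37 weeks. Critical path: Task 1 → Task 7 → Task 10.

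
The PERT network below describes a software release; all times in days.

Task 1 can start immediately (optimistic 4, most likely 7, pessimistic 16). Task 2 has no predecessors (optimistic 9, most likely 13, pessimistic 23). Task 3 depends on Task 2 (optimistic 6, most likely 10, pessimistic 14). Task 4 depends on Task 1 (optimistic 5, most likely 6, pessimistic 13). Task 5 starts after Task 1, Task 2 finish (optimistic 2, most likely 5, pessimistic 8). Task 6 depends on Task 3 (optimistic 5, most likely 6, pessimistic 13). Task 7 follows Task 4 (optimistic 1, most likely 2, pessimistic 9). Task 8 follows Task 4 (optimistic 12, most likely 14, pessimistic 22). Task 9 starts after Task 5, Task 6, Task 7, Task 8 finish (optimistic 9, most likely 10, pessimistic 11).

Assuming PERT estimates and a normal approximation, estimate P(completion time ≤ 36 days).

0.049

te_Task 1 = (4 + 4·7 + 16)/6 = 48/6 = 8; σ²_Task 1 = ((16−4)/6)² = 4.000
te_Task 2 = (9 + 4·13 + 23)/6 = 84/6 = 14; σ²_Task 2 = ((23−9)/6)² = 5.444
te_Task 3 = (6 + 4·10 + 14)/6 = 60/6 = 10; σ²_Task 3 = ((14−6)/6)² = 1.778
te_Task 4 = (5 + 4·6 + 13)/6 = 42/6 = 7; σ²_Task 4 = ((13−5)/6)² = 1.778
te_Task 5 = (2 + 4·5 + 8)/6 = 30/6 = 5; σ²_Task 5 = ((8−2)/6)² = 1.000
te_Task 6 = (5 + 4·6 + 13)/6 = 42/6 = 7; σ²_Task 6 = ((13−5)/6)² = 1.778
te_Task 7 = (1 + 4·2 + 9)/6 = 18/6 = 3; σ²_Task 7 = ((9−1)/6)² = 1.778
te_Task 8 = (12 + 4·14 + 22)/6 = 90/6 = 15; σ²_Task 8 = ((22−12)/6)² = 2.778
te_Task 9 = (9 + 4·10 + 11)/6 = 60/6 = 10; σ²_Task 9 = ((11−9)/6)² = 0.111

Forward pass:
ES_Task 1 = 0; EF_Task 1 = 8
ES_Task 2 = 0; EF_Task 2 = 14
ES_Task 3 = 14; EF_Task 3 = 14+10 = 24
ES_Task 4 = 8; EF_Task 4 = 8+7 = 15
ES_Task 5 = max(EF_Task 1=8, EF_Task 2=14) = 14; EF_Task 5 = 14+5 = 19
ES_Task 6 = 24; EF_Task 6 = 24+7 = 31
ES_Task 7 = 15; EF_Task 7 = 15+3 = 18
ES_Task 8 = 15; EF_Task 8 = 15+15 = 30
ES_Task 9 = max(EF_Task 5=19, EF_Task 6=31, EF_Task 7=18, EF_Task 8=30) = 31; EF_Task 9 = 31+10 = 41
Expected project duration μ = 41 days. Critical path: Task 2 → Task 3 → Task 6 → Task 9.

Variance along critical path = 5.444 + 1.778 + 1.778 + 0.111 = 9.111; σ = √9.111 = 3.018 days.
Z = (36 − 41) / 3.018 = -1.656
P(T ≤ 36) = Φ(-1.656) ≈ 0.049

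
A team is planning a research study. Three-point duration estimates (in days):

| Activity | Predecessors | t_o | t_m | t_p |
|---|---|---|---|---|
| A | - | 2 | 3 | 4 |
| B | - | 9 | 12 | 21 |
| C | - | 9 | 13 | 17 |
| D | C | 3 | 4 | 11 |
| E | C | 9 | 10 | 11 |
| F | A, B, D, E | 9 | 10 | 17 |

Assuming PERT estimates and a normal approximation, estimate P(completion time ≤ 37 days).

0.941

te_A = (2 + 4·3 + 4)/6 = 18/6 = 3; σ²_A = ((4−2)/6)² = 0.111
te_B = (9 + 4·12 + 21)/6 = 78/6 = 13; σ²_B = ((21−9)/6)² = 4.000
te_C = (9 + 4·13 + 17)/6 = 78/6 = 13; σ²_C = ((17−9)/6)² = 1.778
te_D = (3 + 4·4 + 11)/6 = 30/6 = 5; σ²_D = ((11−3)/6)² = 1.778
te_E = (9 + 4·10 + 11)/6 = 60/6 = 10; σ²_E = ((11−9)/6)² = 0.111
te_F = (9 + 4·10 + 17)/6 = 66/6 = 11; σ²_F = ((17−9)/6)² = 1.778

Forward pass:
ES_A = 0; EF_A = 3
ES_B = 0; EF_B = 13
ES_C = 0; EF_C = 13
ES_D = 13; EF_D = 13+5 = 18
ES_E = 13; EF_E = 13+10 = 23
ES_F = max(EF_A=3, EF_B=13, EF_D=18, EF_E=23) = 23; EF_F = 23+11 = 34
Expected project duration μ = 34 days. Critical path: C → E → F.

Variance along critical path = 1.778 + 0.111 + 1.778 = 3.667; σ = √3.667 = 1.915 days.
Z = (37 − 34) / 1.915 = 1.567
P(T ≤ 37) = Φ(1.567) ≈ 0.941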